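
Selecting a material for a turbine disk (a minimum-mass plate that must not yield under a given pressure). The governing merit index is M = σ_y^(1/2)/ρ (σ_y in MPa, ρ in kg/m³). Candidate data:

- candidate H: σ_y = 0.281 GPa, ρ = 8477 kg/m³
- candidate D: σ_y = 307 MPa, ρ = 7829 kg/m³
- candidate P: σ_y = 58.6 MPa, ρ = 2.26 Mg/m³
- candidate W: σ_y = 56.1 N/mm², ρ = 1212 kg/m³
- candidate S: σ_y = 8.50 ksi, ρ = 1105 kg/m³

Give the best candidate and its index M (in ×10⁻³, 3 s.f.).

candidate S, M = 6.93×10⁻³

In SI units:
  candidate H: σ_y = 281.0 MPa, ρ = 8477 kg/m³
  candidate D: σ_y = 307.0 MPa, ρ = 7829 kg/m³
  candidate P: σ_y = 58.60 MPa, ρ = 2260 kg/m³
  candidate W: σ_y = 56.10 MPa, ρ = 1212 kg/m³
  candidate S: σ_y = 58.61 MPa, ρ = 1105 kg/m³
  candidate S: M = 6.93×10⁻³
  candidate W: M = 6.18×10⁻³
  candidate P: M = 3.39×10⁻³
  candidate D: M = 2.24×10⁻³
  candidate H: M = 1.98×10⁻³
Highest index: candidate S.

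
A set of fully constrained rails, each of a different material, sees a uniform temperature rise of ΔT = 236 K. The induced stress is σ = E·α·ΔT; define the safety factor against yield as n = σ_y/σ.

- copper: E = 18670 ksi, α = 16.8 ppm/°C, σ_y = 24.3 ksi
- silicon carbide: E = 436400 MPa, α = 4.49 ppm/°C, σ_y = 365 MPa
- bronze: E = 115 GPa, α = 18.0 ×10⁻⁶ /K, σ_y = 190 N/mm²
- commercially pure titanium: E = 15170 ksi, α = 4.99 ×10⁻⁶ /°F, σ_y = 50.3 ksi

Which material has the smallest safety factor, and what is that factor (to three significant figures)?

copper, n = 0.328

Converting E to GPa, α to ×10⁻⁶/K, σ_y to MPa, then σ and n for each:
  copper: E = 128.7, α = 16.8, σ_y = 167.5 → σ = 510 MPa, n = 0.328
  silicon carbide: E = 436.4, α = 4.49, σ_y = 365.0 → σ = 462 MPa, n = 0.789
  bronze: E = 115.0, α = 18.0, σ_y = 190.0 → σ = 489 MPa, n = 0.389
  commercially pure titanium: E = 104.6, α = 8.98, σ_y = 346.8 → σ = 222 MPa, n = 1.56
Copper has the lowest safety factor, n = 0.328.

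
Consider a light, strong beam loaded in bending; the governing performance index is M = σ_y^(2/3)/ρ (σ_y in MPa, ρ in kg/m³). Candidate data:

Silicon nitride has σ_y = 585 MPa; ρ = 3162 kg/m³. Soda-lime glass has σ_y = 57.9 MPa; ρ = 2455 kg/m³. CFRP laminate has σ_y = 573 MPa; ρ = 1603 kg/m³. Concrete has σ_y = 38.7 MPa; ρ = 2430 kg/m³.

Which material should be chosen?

Evaluate M for each candidate:
  CFRP laminate: M = 43.0×10⁻³
  silicon nitride: M = 22.1×10⁻³
  soda-lime glass: M = 6.10×10⁻³
  concrete: M = 4.71×10⁻³
The maximum is for CFRP laminate.

CFRP laminate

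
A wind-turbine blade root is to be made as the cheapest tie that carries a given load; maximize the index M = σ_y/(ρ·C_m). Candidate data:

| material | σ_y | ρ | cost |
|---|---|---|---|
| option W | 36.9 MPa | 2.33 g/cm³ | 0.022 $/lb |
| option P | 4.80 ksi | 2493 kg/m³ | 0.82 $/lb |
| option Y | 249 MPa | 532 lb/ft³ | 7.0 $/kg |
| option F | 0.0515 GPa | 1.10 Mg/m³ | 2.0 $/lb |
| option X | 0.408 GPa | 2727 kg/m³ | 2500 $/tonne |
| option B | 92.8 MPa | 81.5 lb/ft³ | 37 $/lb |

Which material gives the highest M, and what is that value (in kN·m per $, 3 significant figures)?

option W, M = 327 kN·m per $

Putting every candidate on a common basis:
  option W: σ_y = 36.90 MPa, ρ = 2330 kg/m³, cost = 0.04850 $/kg
  option P: σ_y = 33.09 MPa, ρ = 2493 kg/m³, cost = 1.808 $/kg
  option Y: σ_y = 249.0 MPa, ρ = 8522 kg/m³, cost = 7.000 $/kg
  option F: σ_y = 51.50 MPa, ρ = 1100 kg/m³, cost = 4.409 $/kg
  option X: σ_y = 408.0 MPa, ρ = 2727 kg/m³, cost = 2.500 $/kg
  option B: σ_y = 92.80 MPa, ρ = 1306 kg/m³, cost = 81.57 $/kg
  option W: M = 327 kN·m per $
  option X: M = 59.8 kN·m per $
  option F: M = 10.6 kN·m per $
  option P: M = 7.34 kN·m per $
  option Y: M = 4.17 kN·m per $
  option B: M = 0.871 kN·m per $
The maximum is for option W.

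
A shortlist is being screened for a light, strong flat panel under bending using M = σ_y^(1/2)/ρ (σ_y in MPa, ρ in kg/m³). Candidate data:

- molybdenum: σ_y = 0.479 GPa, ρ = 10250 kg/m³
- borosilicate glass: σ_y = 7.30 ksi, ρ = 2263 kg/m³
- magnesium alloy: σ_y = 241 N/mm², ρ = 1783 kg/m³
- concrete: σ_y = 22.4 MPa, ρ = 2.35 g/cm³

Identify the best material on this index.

Putting every candidate on a common basis:
  molybdenum: σ_y = 479.0 MPa, ρ = 10250 kg/m³
  borosilicate glass: σ_y = 50.33 MPa, ρ = 2263 kg/m³
  magnesium alloy: σ_y = 241.0 MPa, ρ = 1783 kg/m³
  concrete: σ_y = 22.40 MPa, ρ = 2350 kg/m³
  magnesium alloy: M = 8.71×10⁻³
  borosilicate glass: M = 3.13×10⁻³
  molybdenum: M = 2.14×10⁻³
  concrete: M = 2.01×10⁻³
Magnesium alloy has the largest M.

magnesium alloy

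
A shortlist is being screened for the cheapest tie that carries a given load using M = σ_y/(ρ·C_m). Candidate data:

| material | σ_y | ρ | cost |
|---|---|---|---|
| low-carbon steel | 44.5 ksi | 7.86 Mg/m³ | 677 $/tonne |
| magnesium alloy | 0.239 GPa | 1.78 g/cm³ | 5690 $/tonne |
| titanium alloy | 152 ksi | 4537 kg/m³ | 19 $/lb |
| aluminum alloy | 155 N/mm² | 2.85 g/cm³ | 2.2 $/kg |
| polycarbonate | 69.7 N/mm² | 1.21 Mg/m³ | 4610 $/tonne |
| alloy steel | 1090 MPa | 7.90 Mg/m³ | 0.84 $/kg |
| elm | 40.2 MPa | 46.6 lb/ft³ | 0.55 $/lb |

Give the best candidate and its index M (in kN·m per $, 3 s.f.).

Normalizing units and computing the index:
  low-carbon steel: σ_y = 306.8 MPa, ρ = 7860 kg/m³, cost = 0.6770 $/kg
  magnesium alloy: σ_y = 239.0 MPa, ρ = 1780 kg/m³, cost = 5.690 $/kg
  titanium alloy: σ_y = 1048 MPa, ρ = 4537 kg/m³, cost = 41.89 $/kg
  aluminum alloy: σ_y = 155.0 MPa, ρ = 2850 kg/m³, cost = 2.200 $/kg
  polycarbonate: σ_y = 69.70 MPa, ρ = 1210 kg/m³, cost = 4.610 $/kg
  alloy steel: σ_y = 1090 MPa, ρ = 7900 kg/m³, cost = 0.8400 $/kg
  elm: σ_y = 40.20 MPa, ρ = 746.5 kg/m³, cost = 1.213 $/kg
  alloy steel: M = 164 kN·m per $
  low-carbon steel: M = 57.7 kN·m per $
  elm: M = 44.4 kN·m per $
  aluminum alloy: M = 24.7 kN·m per $
  magnesium alloy: M = 23.6 kN·m per $
  polycarbonate: M = 12.5 kN·m per $
  titanium alloy: M = 5.51 kN·m per $
The maximum is for alloy steel.

alloy steel, M = 164 kN·m per $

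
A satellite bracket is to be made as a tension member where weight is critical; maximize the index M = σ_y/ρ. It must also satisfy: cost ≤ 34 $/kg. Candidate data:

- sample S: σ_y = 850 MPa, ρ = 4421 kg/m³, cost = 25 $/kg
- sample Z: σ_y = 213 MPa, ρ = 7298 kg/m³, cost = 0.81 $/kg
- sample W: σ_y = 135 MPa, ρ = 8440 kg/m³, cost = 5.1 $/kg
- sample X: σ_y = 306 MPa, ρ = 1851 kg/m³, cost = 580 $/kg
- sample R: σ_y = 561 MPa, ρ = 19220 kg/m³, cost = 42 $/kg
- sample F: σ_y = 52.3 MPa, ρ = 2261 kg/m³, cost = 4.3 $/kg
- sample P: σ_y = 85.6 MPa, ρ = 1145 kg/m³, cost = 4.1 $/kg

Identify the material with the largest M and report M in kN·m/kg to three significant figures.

Screen on constraints: cost ≤ 34 $/kg. Survivors: sample S, sample Z, sample W, sample F, sample P.
Evaluate M for each candidate:
  sample S: M = 192 kN·m/kg
  sample P: M = 74.8 kN·m/kg
  sample Z: M = 29.2 kN·m/kg
  sample F: M = 23.1 kN·m/kg
  sample W: M = 16.0 kN·m/kg
Sample S ranks first.

sample S, M = 192 kN·m/kg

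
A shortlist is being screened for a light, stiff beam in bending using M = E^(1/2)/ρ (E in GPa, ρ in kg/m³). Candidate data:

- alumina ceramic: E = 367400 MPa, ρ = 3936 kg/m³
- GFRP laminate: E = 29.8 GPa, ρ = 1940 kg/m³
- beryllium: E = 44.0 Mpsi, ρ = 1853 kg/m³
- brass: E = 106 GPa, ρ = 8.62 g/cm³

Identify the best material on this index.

Putting every candidate on a common basis:
  alumina ceramic: E = 367.4 GPa, ρ = 3936 kg/m³
  GFRP laminate: E = 29.80 GPa, ρ = 1940 kg/m³
  beryllium: E = 303.4 GPa, ρ = 1853 kg/m³
  brass: E = 106.0 GPa, ρ = 8620 kg/m³
  beryllium: M = 9.40×10⁻³
  alumina ceramic: M = 4.87×10⁻³
  GFRP laminate: M = 2.81×10⁻³
  brass: M = 1.19×10⁻³
Highest index: beryllium.

beryllium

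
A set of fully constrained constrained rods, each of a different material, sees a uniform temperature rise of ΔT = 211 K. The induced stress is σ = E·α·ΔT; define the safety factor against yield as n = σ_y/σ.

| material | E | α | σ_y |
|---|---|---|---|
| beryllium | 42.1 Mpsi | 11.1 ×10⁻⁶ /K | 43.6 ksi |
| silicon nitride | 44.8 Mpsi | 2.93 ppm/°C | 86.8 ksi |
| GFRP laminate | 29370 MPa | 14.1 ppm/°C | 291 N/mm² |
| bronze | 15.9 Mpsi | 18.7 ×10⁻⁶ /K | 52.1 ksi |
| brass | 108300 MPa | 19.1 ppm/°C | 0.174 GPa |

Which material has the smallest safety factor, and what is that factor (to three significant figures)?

With everything in SI (GPa, ×10⁻⁶/K, MPa):
  beryllium: E = 290.3, α = 11.1, σ_y = 300.6 → σ = 680 MPa, n = 0.442
  silicon nitride: E = 308.9, α = 2.93, σ_y = 598.5 → σ = 191 MPa, n = 3.13
  GFRP laminate: E = 29.37, α = 14.1, σ_y = 291.0 → σ = 87.4 MPa, n = 3.33
  bronze: E = 109.6, α = 18.7, σ_y = 359.2 → σ = 433 MPa, n = 0.830
  brass: E = 108.3, α = 19.1, σ_y = 174.0 → σ = 436 MPa, n = 0.399
Smallest n: brass with n = 0.399.

brass, n = 0.399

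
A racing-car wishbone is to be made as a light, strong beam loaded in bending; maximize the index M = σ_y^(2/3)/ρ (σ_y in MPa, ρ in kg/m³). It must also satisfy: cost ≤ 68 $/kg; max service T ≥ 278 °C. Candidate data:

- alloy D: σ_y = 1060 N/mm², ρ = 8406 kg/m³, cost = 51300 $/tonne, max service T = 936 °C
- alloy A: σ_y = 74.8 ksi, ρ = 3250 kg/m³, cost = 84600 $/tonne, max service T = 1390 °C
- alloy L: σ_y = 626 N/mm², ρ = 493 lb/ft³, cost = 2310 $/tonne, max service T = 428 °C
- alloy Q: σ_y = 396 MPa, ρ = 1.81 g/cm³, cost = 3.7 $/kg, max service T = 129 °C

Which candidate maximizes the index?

alloy D

Screen on constraints: cost ≤ 68 $/kg; max service T ≥ 278 °C. Survivors: alloy D, alloy L.
After converting to SI:
  alloy D: σ_y = 1060 MPa, ρ = 8406 kg/m³
  alloy L: σ_y = 626.0 MPa, ρ = 7897 kg/m³
  alloy D: M = 12.4×10⁻³
  alloy L: M = 9.27×10⁻³
Alloy D ranks first.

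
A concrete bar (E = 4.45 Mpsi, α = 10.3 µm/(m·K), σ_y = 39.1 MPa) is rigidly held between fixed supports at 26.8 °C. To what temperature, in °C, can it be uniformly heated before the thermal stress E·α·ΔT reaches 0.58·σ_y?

E = 4.45 Mpsi = 30.68 GPa.
E·α·ΔT = 22.68 MPa ⇒ ΔT = 22.68 / (30.68×10³ × 10.3×10⁻⁶) = 71.76 K.
T = 26.8 + 71.76 = 98.56 °C.

98.6 °C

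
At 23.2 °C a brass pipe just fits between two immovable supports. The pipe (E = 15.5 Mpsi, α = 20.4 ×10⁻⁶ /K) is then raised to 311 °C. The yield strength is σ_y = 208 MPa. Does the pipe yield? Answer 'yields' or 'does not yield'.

yields

E = 15.5 Mpsi = 106.9 GPa.
ΔT = 287.8 K. Constrained thermal stress σ = E·α·ΔT = 106.9×10³ MPa × 20.4×10⁻⁶ × 287.8 = 627 MPa (compressive).
Compare to σ_y = 208 MPa: σ ≥ σ_y, so it yields.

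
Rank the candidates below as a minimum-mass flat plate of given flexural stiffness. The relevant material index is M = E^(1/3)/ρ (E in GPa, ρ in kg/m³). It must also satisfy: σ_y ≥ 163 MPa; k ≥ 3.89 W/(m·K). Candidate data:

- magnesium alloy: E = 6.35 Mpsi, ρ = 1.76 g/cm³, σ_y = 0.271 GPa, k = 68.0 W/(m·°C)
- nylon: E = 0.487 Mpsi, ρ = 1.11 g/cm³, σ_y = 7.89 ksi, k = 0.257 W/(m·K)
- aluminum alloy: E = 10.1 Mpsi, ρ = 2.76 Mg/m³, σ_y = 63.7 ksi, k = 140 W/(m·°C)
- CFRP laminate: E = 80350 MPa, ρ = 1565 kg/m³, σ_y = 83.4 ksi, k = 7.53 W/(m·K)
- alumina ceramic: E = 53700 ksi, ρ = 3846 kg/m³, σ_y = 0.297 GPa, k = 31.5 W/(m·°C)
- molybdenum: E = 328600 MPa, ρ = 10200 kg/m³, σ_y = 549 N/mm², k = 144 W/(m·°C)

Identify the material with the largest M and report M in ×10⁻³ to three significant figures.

CFRP laminate, M = 2.76×10⁻³

Screen on constraints: σ_y ≥ 163 MPa; k ≥ 3.89 W/(m·K). Survivors: magnesium alloy, aluminum alloy, CFRP laminate, alumina ceramic, molybdenum.
After converting to SI:
  magnesium alloy: E = 43.78 GPa, ρ = 1760 kg/m³
  aluminum alloy: E = 69.64 GPa, ρ = 2760 kg/m³
  CFRP laminate: E = 80.35 GPa, ρ = 1565 kg/m³
  alumina ceramic: E = 370.2 GPa, ρ = 3846 kg/m³
  molybdenum: E = 328.6 GPa, ρ = 10200 kg/m³
  CFRP laminate: M = 2.76×10⁻³
  magnesium alloy: M = 2.00×10⁻³
  alumina ceramic: M = 1.87×10⁻³
  aluminum alloy: M = 1.49×10⁻³
  molybdenum: M = 0.677×10⁻³
Highest index: CFRP laminate.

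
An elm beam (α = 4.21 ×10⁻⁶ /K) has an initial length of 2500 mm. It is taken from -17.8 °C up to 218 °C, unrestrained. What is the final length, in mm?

ΔT = 218 − (-17.8) = 235.8 K.
ΔL = α·L₀·ΔT = 4.21×10⁻⁶ × 2500 mm × 235.8 K = 2.48 mm.
L = L₀ + ΔL = 2500 + 2.48 = 2502.5 mm.

2502.5 mm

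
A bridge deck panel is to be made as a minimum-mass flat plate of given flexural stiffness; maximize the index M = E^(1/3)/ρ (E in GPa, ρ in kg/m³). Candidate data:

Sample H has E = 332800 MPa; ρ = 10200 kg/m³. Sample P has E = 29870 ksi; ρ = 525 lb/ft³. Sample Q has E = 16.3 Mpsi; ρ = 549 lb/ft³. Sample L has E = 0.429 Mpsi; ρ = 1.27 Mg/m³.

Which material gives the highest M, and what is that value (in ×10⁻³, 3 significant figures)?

Putting every candidate on a common basis:
  sample H: E = 332.8 GPa, ρ = 10200 kg/m³
  sample P: E = 205.9 GPa, ρ = 8410 kg/m³
  sample Q: E = 112.4 GPa, ρ = 8794 kg/m³
  sample L: E = 2.958 GPa, ρ = 1270 kg/m³
  sample L: M = 1.13×10⁻³
  sample P: M = 0.702×10⁻³
  sample H: M = 0.679×10⁻³
  sample Q: M = 0.549×10⁻³
Sample L has the largest M.

sample L, M = 1.13×10⁻³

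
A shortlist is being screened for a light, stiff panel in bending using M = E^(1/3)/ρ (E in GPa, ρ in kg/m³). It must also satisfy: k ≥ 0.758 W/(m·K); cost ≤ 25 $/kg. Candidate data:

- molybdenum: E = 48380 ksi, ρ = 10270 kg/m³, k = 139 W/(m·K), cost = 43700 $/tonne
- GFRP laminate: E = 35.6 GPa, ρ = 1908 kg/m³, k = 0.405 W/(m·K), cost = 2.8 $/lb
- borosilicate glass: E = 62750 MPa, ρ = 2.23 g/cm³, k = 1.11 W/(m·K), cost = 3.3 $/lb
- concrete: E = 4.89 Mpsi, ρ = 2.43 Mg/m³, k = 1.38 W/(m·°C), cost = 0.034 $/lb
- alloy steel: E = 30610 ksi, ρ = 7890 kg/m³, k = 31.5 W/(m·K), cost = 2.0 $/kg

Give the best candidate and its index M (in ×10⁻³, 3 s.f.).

borosilicate glass, M = 1.78×10⁻³

Screen on constraints: k ≥ 0.758 W/(m·K); cost ≤ 25 $/kg. Survivors: borosilicate glass, concrete, alloy steel.
Normalizing units and computing the index:
  borosilicate glass: E = 62.75 GPa, ρ = 2230 kg/m³
  concrete: E = 33.72 GPa, ρ = 2430 kg/m³
  alloy steel: E = 211.0 GPa, ρ = 7890 kg/m³
  borosilicate glass: M = 1.78×10⁻³
  concrete: M = 1.33×10⁻³
  alloy steel: M = 0.755×10⁻³
Borosilicate glass has the largest M.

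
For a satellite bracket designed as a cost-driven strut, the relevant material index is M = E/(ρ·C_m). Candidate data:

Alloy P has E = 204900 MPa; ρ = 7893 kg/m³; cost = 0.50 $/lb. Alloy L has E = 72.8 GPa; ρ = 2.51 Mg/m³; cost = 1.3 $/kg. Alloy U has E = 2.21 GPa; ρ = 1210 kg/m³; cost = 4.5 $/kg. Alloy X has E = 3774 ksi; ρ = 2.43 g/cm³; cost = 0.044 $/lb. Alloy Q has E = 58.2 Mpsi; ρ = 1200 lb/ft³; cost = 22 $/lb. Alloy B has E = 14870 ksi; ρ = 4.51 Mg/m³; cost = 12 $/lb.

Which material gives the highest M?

alloy X

After converting to SI:
  alloy P: E = 204.9 GPa, ρ = 7893 kg/m³, cost = 1.102 $/kg
  alloy L: E = 72.80 GPa, ρ = 2510 kg/m³, cost = 1.300 $/kg
  alloy U: E = 2.210 GPa, ρ = 1210 kg/m³, cost = 4.500 $/kg
  alloy X: E = 26.02 GPa, ρ = 2430 kg/m³, cost = 0.09700 $/kg
  alloy Q: E = 401.3 GPa, ρ = 19220 kg/m³, cost = 48.50 $/kg
  alloy B: E = 102.5 GPa, ρ = 4510 kg/m³, cost = 26.46 $/kg
  alloy X: M = 110 MN·m per $
  alloy P: M = 23.6 MN·m per $
  alloy L: M = 22.3 MN·m per $
  alloy B: M = 0.859 MN·m per $
  alloy Q: M = 0.430 MN·m per $
  alloy U: M = 0.406 MN·m per $
Highest index: alloy X.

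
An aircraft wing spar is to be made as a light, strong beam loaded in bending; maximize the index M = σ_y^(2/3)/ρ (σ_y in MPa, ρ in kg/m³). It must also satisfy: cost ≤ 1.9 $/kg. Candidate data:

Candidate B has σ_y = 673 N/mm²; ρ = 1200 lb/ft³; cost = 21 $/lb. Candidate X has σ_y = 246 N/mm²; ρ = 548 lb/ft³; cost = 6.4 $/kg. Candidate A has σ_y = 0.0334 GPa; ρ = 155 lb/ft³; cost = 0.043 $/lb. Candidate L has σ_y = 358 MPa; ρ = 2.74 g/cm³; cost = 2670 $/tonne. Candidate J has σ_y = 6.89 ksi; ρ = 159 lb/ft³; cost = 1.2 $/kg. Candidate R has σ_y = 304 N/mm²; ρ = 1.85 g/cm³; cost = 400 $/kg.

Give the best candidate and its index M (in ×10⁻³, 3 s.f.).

Screen on constraints: cost ≤ 1.9 $/kg. Survivors: candidate A, candidate J.
Convert each candidate to consistent units, then evaluate M:
  candidate A: σ_y = 33.40 MPa, ρ = 2483 kg/m³
  candidate J: σ_y = 47.50 MPa, ρ = 2547 kg/m³
  candidate J: M = 5.15×10⁻³
  candidate A: M = 4.18×10⁻³
Highest index: candidate J.

candidate J, M = 5.15×10⁻³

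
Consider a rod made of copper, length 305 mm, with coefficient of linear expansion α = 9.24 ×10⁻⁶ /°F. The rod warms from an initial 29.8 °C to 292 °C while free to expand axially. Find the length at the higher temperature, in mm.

306.33 mm

Convert α: 9.24×10⁻⁶/°F × (9/5) = 16.6×10⁻⁶/K.
ΔT = 292 − 29.8 = 262.2 K.
ΔL = α·L₀·ΔT = 16.6×10⁻⁶ × 305 mm × 262.2 K = 1.33 mm.
L = L₀ + ΔL = 305 + 1.33 = 306.33 mm.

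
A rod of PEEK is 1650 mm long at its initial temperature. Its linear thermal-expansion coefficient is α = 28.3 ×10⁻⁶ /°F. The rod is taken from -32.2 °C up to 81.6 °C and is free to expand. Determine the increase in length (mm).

Convert α: 28.3×10⁻⁶/°F × (9/5) = 50.9×10⁻⁶/K.
ΔT = 81.6 − (-32.2) = 113.8 K.
ΔL = α·L₀·ΔT = 50.9×10⁻⁶ × 1650 mm × 113.8 K = 9.57 mm.

9.57 mm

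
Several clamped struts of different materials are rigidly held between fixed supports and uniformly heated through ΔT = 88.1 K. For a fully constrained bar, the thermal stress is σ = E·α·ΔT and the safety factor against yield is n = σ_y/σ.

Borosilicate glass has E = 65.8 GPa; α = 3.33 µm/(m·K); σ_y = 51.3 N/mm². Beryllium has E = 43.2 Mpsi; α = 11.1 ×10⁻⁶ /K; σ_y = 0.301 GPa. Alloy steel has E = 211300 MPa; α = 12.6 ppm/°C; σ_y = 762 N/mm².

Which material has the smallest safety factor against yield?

In consistent units (E in GPa, α in ×10⁻⁶/K, σ_y in MPa):
  borosilicate glass: E = 65.80, α = 3.33, σ_y = 51.30 → σ = 19.3 MPa, n = 2.66
  beryllium: E = 297.9, α = 11.1, σ_y = 301.0 → σ = 291 MPa, n = 1.03
  alloy steel: E = 211.3, α = 12.6, σ_y = 762.0 → σ = 235 MPa, n = 3.25
Beryllium has the lowest safety factor, n = 1.03.

beryllium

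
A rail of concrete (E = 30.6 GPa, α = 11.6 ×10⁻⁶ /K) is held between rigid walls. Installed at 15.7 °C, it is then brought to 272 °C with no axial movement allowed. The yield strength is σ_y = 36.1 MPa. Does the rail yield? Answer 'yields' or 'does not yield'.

yields

ΔT = 256.3 K. Constrained thermal stress σ = E·α·ΔT = 30.60×10³ MPa × 11.6×10⁻⁶ × 256.3 = 91.0 MPa (compressive).
Compare to σ_y = 36.1 MPa: σ ≥ σ_y, so it yields.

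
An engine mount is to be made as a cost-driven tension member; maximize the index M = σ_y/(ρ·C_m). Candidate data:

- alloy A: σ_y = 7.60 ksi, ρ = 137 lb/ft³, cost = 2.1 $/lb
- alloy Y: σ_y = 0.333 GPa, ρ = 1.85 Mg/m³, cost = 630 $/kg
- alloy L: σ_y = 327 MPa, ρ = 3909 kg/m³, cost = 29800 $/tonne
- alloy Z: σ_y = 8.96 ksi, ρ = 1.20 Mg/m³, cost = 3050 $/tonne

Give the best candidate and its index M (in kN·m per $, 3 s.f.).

Convert each candidate to consistent units, then evaluate M:
  alloy A: σ_y = 52.40 MPa, ρ = 2195 kg/m³, cost = 4.630 $/kg
  alloy Y: σ_y = 333.0 MPa, ρ = 1850 kg/m³, cost = 630.0 $/kg
  alloy L: σ_y = 327.0 MPa, ρ = 3909 kg/m³, cost = 29.80 $/kg
  alloy Z: σ_y = 61.78 MPa, ρ = 1200 kg/m³, cost = 3.050 $/kg
  alloy Z: M = 16.9 kN·m per $
  alloy A: M = 5.16 kN·m per $
  alloy L: M = 2.81 kN·m per $
  alloy Y: M = 0.286 kN·m per $
Alloy Z ranks first.

alloy Z, M = 16.9 kN·m per $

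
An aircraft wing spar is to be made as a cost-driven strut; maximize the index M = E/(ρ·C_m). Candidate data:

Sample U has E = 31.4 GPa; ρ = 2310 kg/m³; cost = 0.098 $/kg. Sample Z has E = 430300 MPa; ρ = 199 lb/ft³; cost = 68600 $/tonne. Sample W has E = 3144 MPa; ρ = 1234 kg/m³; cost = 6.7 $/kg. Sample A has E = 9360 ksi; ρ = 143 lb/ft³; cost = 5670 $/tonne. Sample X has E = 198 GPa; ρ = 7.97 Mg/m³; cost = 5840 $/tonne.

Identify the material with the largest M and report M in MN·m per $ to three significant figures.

sample U, M = 139 MN·m per $

Convert each candidate to consistent units, then evaluate M:
  sample U: E = 31.40 GPa, ρ = 2310 kg/m³, cost = 0.09800 $/kg
  sample Z: E = 430.3 GPa, ρ = 3188 kg/m³, cost = 68.60 $/kg
  sample W: E = 3.144 GPa, ρ = 1234 kg/m³, cost = 6.700 $/kg
  sample A: E = 64.53 GPa, ρ = 2291 kg/m³, cost = 5.670 $/kg
  sample X: E = 198.0 GPa, ρ = 7970 kg/m³, cost = 5.840 $/kg
  sample U: M = 139 MN·m per $
  sample A: M = 4.97 MN·m per $
  sample X: M = 4.25 MN·m per $
  sample Z: M = 1.97 MN·m per $
  sample W: M = 0.380 MN·m per $
The maximum is for sample U.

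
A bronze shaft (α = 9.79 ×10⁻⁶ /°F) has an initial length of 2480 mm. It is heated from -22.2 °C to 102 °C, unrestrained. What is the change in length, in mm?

Convert α: 9.79×10⁻⁶/°F × (9/5) = 17.6×10⁻⁶/K.
ΔT = 102 − (-22.2) = 124.2 K.
ΔL = α·L₀·ΔT = 17.6×10⁻⁶ × 2480 mm × 124.2 K = 5.43 mm.

5.43 mm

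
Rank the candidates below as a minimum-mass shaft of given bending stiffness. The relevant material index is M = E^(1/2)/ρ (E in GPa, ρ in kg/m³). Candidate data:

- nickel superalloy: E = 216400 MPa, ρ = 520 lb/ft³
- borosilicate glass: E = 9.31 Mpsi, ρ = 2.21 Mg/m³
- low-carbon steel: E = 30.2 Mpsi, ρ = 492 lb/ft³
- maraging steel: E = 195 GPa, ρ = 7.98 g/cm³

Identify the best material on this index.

Normalizing units and computing the index:
  nickel superalloy: E = 216.4 GPa, ρ = 8330 kg/m³
  borosilicate glass: E = 64.19 GPa, ρ = 2210 kg/m³
  low-carbon steel: E = 208.2 GPa, ρ = 7881 kg/m³
  maraging steel: E = 195.0 GPa, ρ = 7980 kg/m³
  borosilicate glass: M = 3.63×10⁻³
  low-carbon steel: M = 1.83×10⁻³
  nickel superalloy: M = 1.77×10⁻³
  maraging steel: M = 1.75×10⁻³
Borosilicate glass has the largest M.

borosilicate glass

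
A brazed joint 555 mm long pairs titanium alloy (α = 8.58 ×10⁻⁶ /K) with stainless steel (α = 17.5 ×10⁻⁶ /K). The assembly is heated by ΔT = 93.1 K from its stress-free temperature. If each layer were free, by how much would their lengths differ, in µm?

Δα = |8.58 − 17.5|×10⁻⁶/K = 8.92×10⁻⁶/K.
ΔL_mismatch = Δα·L·ΔT = 8.92×10⁻⁶ × 555.0 mm × 93.1 K = 461 µm.

461 µm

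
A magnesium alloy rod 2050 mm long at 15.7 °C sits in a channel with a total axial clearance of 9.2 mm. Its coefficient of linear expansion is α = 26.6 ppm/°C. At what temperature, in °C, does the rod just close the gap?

184 °C

α·L₀·ΔT = 9.2 mm ⇒ ΔT = 9.2 / (26.6×10⁻⁶ × 2050.0) = 168.7 K.
T = 15.7 + 168.7 = 184.4 °C.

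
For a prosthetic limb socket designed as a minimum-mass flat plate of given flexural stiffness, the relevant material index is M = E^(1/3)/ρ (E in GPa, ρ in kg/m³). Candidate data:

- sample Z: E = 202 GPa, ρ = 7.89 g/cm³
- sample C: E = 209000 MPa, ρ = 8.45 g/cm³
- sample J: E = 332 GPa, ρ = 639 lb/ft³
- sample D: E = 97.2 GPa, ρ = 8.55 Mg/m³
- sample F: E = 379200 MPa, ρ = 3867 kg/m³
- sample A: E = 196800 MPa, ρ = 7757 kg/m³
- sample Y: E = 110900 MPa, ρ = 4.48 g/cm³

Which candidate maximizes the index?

sample F

After converting to SI:
  sample Z: E = 202.0 GPa, ρ = 7890 kg/m³
  sample C: E = 209.0 GPa, ρ = 8450 kg/m³
  sample J: E = 332.0 GPa, ρ = 10240 kg/m³
  sample D: E = 97.20 GPa, ρ = 8550 kg/m³
  sample F: E = 379.2 GPa, ρ = 3867 kg/m³
  sample A: E = 196.8 GPa, ρ = 7757 kg/m³
  sample Y: E = 110.9 GPa, ρ = 4480 kg/m³
  sample F: M = 1.87×10⁻³
  sample Y: M = 1.07×10⁻³
  sample A: M = 0.750×10⁻³
  sample Z: M = 0.744×10⁻³
  sample C: M = 0.702×10⁻³
  sample J: M = 0.676×10⁻³
  sample D: M = 0.538×10⁻³
Sample F ranks first.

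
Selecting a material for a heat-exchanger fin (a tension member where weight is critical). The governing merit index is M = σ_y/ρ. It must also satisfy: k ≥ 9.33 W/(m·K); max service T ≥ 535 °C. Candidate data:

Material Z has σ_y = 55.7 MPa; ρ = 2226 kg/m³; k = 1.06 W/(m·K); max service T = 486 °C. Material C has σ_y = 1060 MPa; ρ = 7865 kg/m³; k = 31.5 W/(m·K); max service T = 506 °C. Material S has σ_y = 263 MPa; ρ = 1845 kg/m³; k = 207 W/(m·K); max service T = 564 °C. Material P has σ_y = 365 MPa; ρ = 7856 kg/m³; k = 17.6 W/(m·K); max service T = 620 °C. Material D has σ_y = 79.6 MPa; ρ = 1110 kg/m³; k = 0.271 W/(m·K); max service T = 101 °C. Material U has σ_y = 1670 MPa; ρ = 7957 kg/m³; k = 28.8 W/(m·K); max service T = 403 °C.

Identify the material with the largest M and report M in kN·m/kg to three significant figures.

material S, M = 143 kN·m/kg

Screen on constraints: k ≥ 9.33 W/(m·K); max service T ≥ 535 °C. Survivors: material S, material P.
Per-candidate index values:
  material S: M = 143 kN·m/kg
  material P: M = 46.5 kN·m/kg
Highest index: material S.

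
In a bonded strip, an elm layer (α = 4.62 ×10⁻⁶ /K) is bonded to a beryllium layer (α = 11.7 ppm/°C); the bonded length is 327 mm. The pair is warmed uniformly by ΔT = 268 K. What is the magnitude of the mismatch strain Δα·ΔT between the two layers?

1.90×10⁻³

Δα = |4.62 − 11.7|×10⁻⁶/K = 7.08×10⁻⁶/K.
Mismatch strain = Δα·ΔT = 7.08×10⁻⁶ × 268.0 = 1.90×10⁻³.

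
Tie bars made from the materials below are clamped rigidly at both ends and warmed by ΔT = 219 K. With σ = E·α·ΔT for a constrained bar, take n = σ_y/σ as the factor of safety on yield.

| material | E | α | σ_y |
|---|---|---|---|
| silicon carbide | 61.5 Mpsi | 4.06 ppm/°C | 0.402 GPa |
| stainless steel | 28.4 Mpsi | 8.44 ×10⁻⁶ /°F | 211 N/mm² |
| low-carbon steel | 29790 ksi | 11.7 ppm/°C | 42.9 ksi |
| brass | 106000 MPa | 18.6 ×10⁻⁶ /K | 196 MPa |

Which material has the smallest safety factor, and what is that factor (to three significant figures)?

stainless steel, n = 0.324

Converting E to GPa, α to ×10⁻⁶/K, σ_y to MPa, then σ and n for each:
  silicon carbide: E = 424.0, α = 4.06, σ_y = 402.0 → σ = 377 MPa, n = 1.07
  stainless steel: E = 195.8, α = 15.2, σ_y = 211.0 → σ = 651 MPa, n = 0.324
  low-carbon steel: E = 205.4, α = 11.7, σ_y = 295.8 → σ = 526 MPa, n = 0.562
  brass: E = 106.0, α = 18.6, σ_y = 196.0 → σ = 432 MPa, n = 0.454
Stainless steel has the lowest safety factor, n = 0.324.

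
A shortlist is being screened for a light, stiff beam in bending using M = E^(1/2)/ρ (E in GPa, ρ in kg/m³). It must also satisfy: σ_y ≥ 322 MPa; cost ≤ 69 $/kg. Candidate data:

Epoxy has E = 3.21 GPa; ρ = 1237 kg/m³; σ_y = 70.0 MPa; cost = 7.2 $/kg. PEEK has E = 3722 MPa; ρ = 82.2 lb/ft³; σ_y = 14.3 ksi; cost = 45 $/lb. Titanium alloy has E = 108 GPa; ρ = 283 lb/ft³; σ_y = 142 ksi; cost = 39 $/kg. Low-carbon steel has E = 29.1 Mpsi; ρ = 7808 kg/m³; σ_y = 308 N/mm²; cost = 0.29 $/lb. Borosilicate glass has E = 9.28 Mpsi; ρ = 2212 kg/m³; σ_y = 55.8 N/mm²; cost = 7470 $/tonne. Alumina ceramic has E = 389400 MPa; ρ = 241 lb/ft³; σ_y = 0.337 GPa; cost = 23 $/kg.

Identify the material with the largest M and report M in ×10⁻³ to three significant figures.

Screen on constraints: σ_y ≥ 322 MPa; cost ≤ 69 $/kg. Survivors: titanium alloy, alumina ceramic.
Convert each candidate to consistent units, then evaluate M:
  titanium alloy: E = 108.0 GPa, ρ = 4533 kg/m³
  alumina ceramic: E = 389.4 GPa, ρ = 3860 kg/m³
  alumina ceramic: M = 5.11×10⁻³
  titanium alloy: M = 2.29×10⁻³
Highest index: alumina ceramic.

alumina ceramic, M = 5.11×10⁻³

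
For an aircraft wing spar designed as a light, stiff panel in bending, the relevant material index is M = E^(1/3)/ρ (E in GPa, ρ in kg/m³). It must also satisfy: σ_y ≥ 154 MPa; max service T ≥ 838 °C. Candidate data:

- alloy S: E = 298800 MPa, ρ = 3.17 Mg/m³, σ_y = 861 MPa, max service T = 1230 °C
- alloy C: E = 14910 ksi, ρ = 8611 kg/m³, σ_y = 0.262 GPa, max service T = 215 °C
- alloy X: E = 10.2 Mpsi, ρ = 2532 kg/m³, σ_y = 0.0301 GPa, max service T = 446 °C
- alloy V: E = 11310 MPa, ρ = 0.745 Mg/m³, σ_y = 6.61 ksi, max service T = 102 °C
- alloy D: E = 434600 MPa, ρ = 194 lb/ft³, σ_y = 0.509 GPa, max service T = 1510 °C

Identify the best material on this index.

Screen on constraints: σ_y ≥ 154 MPa; max service T ≥ 838 °C. Survivors: alloy S, alloy D.
After converting to SI:
  alloy S: E = 298.8 GPa, ρ = 3170 kg/m³
  alloy D: E = 434.6 GPa, ρ = 3108 kg/m³
  alloy D: M = 2.44×10⁻³
  alloy S: M = 2.11×10⁻³
The maximum is for alloy D.

alloy D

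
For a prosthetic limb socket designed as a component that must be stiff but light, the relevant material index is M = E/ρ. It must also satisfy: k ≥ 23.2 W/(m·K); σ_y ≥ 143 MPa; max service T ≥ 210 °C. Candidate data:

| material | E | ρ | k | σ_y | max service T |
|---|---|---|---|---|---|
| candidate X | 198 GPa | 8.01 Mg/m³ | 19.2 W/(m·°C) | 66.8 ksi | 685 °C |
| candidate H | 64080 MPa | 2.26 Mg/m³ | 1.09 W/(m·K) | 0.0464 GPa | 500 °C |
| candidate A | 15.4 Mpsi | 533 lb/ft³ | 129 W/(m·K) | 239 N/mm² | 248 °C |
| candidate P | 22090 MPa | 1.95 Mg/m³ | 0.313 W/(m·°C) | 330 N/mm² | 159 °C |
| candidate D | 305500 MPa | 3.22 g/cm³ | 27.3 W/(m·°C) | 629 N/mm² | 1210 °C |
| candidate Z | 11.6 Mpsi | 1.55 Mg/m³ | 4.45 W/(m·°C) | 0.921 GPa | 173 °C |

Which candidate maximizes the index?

candidate D

Screen on constraints: k ≥ 23.2 W/(m·K); σ_y ≥ 143 MPa; max service T ≥ 210 °C. Survivors: candidate A, candidate D.
Putting every candidate on a common basis:
  candidate A: E = 106.2 GPa, ρ = 8538 kg/m³
  candidate D: E = 305.5 GPa, ρ = 3220 kg/m³
  candidate D: M = 94.9 MN·m/kg
  candidate A: M = 12.4 MN·m/kg
The maximum is for candidate D.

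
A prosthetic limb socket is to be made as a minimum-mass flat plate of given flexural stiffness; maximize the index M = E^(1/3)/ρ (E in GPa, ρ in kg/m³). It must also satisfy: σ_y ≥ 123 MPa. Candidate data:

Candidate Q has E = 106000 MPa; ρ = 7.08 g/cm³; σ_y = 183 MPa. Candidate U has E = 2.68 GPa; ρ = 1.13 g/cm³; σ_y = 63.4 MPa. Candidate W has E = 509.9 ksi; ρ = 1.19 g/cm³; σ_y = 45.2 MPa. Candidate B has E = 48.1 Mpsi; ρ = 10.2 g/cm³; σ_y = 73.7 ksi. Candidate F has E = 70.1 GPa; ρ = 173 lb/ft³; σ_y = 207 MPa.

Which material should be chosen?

candidate F

Screen on constraints: σ_y ≥ 123 MPa. Survivors: candidate Q, candidate B, candidate F.
Normalizing units and computing the index:
  candidate Q: E = 106.0 GPa, ρ = 7080 kg/m³
  candidate B: E = 331.6 GPa, ρ = 10200 kg/m³
  candidate F: E = 70.10 GPa, ρ = 2771 kg/m³
  candidate F: M = 1.49×10⁻³
  candidate B: M = 0.679×10⁻³
  candidate Q: M = 0.668×10⁻³
The maximum is for candidate F.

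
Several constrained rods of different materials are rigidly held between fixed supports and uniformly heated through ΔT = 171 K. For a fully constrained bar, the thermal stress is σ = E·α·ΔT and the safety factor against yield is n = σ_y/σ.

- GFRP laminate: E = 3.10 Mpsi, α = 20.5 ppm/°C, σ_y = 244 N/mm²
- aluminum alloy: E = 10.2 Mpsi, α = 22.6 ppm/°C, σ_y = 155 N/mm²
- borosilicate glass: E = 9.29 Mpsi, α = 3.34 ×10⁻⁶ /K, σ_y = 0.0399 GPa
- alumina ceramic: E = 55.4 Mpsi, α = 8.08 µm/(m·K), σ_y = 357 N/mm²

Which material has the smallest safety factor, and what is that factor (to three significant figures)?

aluminum alloy, n = 0.570

In consistent units (E in GPa, α in ×10⁻⁶/K, σ_y in MPa):
  GFRP laminate: E = 21.37, α = 20.5, σ_y = 244.0 → σ = 74.9 MPa, n = 3.26
  aluminum alloy: E = 70.33, α = 22.6, σ_y = 155.0 → σ = 272 MPa, n = 0.570
  borosilicate glass: E = 64.05, α = 3.34, σ_y = 39.90 → σ = 36.6 MPa, n = 1.09
  alumina ceramic: E = 382.0, α = 8.08, σ_y = 357.0 → σ = 528 MPa, n = 0.676
The minimum is aluminum alloy at n = 0.570.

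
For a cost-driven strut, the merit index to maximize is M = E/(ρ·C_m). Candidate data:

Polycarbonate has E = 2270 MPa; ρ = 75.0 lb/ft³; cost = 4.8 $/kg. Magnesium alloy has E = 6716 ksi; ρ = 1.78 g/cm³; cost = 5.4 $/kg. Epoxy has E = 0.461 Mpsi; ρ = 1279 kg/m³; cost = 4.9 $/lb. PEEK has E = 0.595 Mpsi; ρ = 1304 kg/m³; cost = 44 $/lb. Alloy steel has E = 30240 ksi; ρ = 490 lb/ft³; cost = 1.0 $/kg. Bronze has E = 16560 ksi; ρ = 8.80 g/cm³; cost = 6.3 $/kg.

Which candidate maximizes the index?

alloy steel

Putting every candidate on a common basis:
  polycarbonate: E = 2.270 GPa, ρ = 1201 kg/m³, cost = 4.800 $/kg
  magnesium alloy: E = 46.31 GPa, ρ = 1780 kg/m³, cost = 5.400 $/kg
  epoxy: E = 3.178 GPa, ρ = 1279 kg/m³, cost = 10.80 $/kg
  PEEK: E = 4.102 GPa, ρ = 1304 kg/m³, cost = 97.00 $/kg
  alloy steel: E = 208.5 GPa, ρ = 7849 kg/m³, cost = 1.000 $/kg
  bronze: E = 114.2 GPa, ρ = 8800 kg/m³, cost = 6.300 $/kg
  alloy steel: M = 26.6 MN·m per $
  magnesium alloy: M = 4.82 MN·m per $
  bronze: M = 2.06 MN·m per $
  polycarbonate: M = 0.394 MN·m per $
  epoxy: M = 0.230 MN·m per $
  PEEK: M = 0.0324 MN·m per $
The maximum is for alloy steel.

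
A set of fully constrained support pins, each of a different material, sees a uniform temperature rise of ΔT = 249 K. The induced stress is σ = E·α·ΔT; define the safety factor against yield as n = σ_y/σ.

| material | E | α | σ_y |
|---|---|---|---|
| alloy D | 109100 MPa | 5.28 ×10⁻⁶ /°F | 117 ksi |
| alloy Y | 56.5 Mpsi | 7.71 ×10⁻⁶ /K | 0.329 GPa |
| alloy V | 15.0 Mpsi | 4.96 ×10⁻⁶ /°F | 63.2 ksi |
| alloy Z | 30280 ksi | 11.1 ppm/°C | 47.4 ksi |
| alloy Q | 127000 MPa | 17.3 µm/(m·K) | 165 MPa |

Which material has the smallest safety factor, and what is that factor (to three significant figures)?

alloy Q, n = 0.302

Per material, after unit conversion:
  alloy D: E = 109.1, α = 9.50, σ_y = 806.7 → σ = 258 MPa, n = 3.12
  alloy Y: E = 389.6, α = 7.71, σ_y = 329.0 → σ = 748 MPa, n = 0.440
  alloy V: E = 103.4, α = 8.93, σ_y = 435.7 → σ = 230 MPa, n = 1.90
  alloy Z: E = 208.8, α = 11.1, σ_y = 326.8 → σ = 577 MPa, n = 0.566
  alloy Q: E = 127.0, α = 17.3, σ_y = 165.0 → σ = 547 MPa, n = 0.302
The minimum is alloy Q at n = 0.302.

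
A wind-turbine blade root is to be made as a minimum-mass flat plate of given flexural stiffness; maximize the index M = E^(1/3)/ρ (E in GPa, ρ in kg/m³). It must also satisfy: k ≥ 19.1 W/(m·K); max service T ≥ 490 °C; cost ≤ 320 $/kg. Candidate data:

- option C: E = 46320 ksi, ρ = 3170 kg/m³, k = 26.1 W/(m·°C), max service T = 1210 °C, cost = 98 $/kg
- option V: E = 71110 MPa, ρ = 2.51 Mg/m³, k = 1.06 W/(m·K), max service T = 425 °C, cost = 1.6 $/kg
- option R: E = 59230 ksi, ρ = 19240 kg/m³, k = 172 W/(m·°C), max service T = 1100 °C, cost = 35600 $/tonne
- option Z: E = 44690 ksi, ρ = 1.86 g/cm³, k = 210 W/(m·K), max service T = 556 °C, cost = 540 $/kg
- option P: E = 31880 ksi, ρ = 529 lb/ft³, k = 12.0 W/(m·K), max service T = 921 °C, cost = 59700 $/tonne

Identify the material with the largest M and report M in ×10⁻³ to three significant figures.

option C, M = 2.16×10⁻³

Screen on constraints: k ≥ 19.1 W/(m·K); max service T ≥ 490 °C; cost ≤ 320 $/kg. Survivors: option C, option R.
In SI units:
  option C: E = 319.4 GPa, ρ = 3170 kg/m³
  option R: E = 408.4 GPa, ρ = 19240 kg/m³
  option C: M = 2.16×10⁻³
  option R: M = 0.386×10⁻³
Highest index: option C.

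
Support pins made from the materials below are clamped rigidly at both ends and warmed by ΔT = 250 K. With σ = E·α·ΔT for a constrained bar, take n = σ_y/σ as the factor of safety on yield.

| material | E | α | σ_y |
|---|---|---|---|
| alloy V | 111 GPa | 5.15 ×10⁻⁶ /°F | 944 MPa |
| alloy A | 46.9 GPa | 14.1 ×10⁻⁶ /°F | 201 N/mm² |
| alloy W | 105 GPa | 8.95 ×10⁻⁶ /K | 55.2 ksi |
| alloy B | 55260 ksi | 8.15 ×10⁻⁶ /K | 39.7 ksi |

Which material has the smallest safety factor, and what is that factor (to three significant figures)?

Converting E to GPa, α to ×10⁻⁶/K, σ_y to MPa, then σ and n for each:
  alloy V: E = 111.0, α = 9.27, σ_y = 944.0 → σ = 257 MPa, n = 3.67
  alloy A: E = 46.90, α = 25.4, σ_y = 201.0 → σ = 298 MPa, n = 0.675
  alloy W: E = 105.0, α = 8.95, σ_y = 380.6 → σ = 235 MPa, n = 1.62
  alloy B: E = 381.0, α = 8.15, σ_y = 273.7 → σ = 776 MPa, n = 0.353
Smallest n: alloy B with n = 0.353.

alloy B, n = 0.353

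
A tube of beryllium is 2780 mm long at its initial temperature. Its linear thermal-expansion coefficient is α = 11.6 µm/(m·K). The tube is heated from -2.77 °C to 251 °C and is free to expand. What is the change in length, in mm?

8.18 mm

ΔT = 251 − (-2.77) = 253.8 K.
ΔL = α·L₀·ΔT = 11.6×10⁻⁶ × 2780 mm × 253.8 K = 8.18 mm.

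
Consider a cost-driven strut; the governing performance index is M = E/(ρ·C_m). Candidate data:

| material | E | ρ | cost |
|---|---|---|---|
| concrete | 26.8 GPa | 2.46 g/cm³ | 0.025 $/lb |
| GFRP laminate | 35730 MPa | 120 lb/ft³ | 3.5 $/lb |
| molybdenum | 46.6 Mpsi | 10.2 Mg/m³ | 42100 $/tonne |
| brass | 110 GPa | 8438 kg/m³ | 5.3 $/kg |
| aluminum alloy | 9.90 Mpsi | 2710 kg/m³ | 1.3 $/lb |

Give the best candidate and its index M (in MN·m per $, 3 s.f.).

Putting every candidate on a common basis:
  concrete: E = 26.80 GPa, ρ = 2460 kg/m³, cost = 0.05511 $/kg
  GFRP laminate: E = 35.73 GPa, ρ = 1922 kg/m³, cost = 7.716 $/kg
  molybdenum: E = 321.3 GPa, ρ = 10200 kg/m³, cost = 42.10 $/kg
  brass: E = 110.0 GPa, ρ = 8438 kg/m³, cost = 5.300 $/kg
  aluminum alloy: E = 68.26 GPa, ρ = 2710 kg/m³, cost = 2.866 $/kg
  concrete: M = 198 MN·m per $
  aluminum alloy: M = 8.79 MN·m per $
  brass: M = 2.46 MN·m per $
  GFRP laminate: M = 2.41 MN·m per $
  molybdenum: M = 0.748 MN·m per $
The maximum is for concrete.

concrete, M = 198 MN·m per $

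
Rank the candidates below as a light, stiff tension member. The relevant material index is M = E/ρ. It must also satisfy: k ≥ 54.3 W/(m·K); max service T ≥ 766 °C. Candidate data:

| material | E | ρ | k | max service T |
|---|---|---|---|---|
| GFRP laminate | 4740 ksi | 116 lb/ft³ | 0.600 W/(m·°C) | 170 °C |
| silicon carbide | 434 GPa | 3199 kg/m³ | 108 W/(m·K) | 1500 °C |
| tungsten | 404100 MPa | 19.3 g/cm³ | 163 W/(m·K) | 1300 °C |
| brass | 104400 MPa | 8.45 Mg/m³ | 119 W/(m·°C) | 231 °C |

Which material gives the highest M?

Screen on constraints: k ≥ 54.3 W/(m·K); max service T ≥ 766 °C. Survivors: silicon carbide, tungsten.
Normalizing units and computing the index:
  silicon carbide: E = 434.0 GPa, ρ = 3199 kg/m³
  tungsten: E = 404.1 GPa, ρ = 19300 kg/m³
  silicon carbide: M = 136 MN·m/kg
  tungsten: M = 20.9 MN·m/kg
Silicon carbide has the largest M.

silicon carbide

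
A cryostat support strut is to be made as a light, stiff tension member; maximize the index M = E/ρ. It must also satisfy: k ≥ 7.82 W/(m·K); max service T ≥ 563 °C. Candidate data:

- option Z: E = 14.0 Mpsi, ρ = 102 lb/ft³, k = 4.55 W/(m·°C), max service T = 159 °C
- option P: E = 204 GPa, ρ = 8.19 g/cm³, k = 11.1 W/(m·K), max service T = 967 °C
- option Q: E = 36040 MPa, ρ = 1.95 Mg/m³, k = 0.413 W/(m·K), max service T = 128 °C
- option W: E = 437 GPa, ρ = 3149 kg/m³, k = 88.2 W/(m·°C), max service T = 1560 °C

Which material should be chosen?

Screen on constraints: k ≥ 7.82 W/(m·K); max service T ≥ 563 °C. Survivors: option P, option W.
Putting every candidate on a common basis:
  option P: E = 204.0 GPa, ρ = 8190 kg/m³
  option W: E = 437.0 GPa, ρ = 3149 kg/m³
  option W: M = 139 MN·m/kg
  option P: M = 24.9 MN·m/kg
Option W has the largest M.

option W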